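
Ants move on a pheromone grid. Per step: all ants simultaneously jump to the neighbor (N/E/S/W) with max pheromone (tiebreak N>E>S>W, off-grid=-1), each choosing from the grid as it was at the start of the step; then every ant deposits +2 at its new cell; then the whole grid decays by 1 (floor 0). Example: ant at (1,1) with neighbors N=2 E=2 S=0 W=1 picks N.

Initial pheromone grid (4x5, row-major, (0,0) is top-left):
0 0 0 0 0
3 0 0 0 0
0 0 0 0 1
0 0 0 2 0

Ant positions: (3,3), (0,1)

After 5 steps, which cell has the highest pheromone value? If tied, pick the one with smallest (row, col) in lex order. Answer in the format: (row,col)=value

Answer: (0,4)=1

Derivation:
Step 1: ant0:(3,3)->N->(2,3) | ant1:(0,1)->E->(0,2)
  grid max=2 at (1,0)
Step 2: ant0:(2,3)->S->(3,3) | ant1:(0,2)->E->(0,3)
  grid max=2 at (3,3)
Step 3: ant0:(3,3)->N->(2,3) | ant1:(0,3)->E->(0,4)
  grid max=1 at (0,4)
Step 4: ant0:(2,3)->S->(3,3) | ant1:(0,4)->S->(1,4)
  grid max=2 at (3,3)
Step 5: ant0:(3,3)->N->(2,3) | ant1:(1,4)->N->(0,4)
  grid max=1 at (0,4)
Final grid:
  0 0 0 0 1
  0 0 0 0 0
  0 0 0 1 0
  0 0 0 1 0
Max pheromone 1 at (0,4)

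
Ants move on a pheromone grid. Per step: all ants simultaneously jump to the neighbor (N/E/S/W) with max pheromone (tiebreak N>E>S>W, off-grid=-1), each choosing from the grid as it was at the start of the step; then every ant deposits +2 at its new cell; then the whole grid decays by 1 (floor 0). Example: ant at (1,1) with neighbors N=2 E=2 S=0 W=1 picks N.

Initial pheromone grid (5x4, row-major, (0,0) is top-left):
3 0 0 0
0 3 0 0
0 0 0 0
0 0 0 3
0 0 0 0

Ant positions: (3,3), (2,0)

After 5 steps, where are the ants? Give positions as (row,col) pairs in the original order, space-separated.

Step 1: ant0:(3,3)->N->(2,3) | ant1:(2,0)->N->(1,0)
  grid max=2 at (0,0)
Step 2: ant0:(2,3)->S->(3,3) | ant1:(1,0)->N->(0,0)
  grid max=3 at (0,0)
Step 3: ant0:(3,3)->N->(2,3) | ant1:(0,0)->E->(0,1)
  grid max=2 at (0,0)
Step 4: ant0:(2,3)->S->(3,3) | ant1:(0,1)->W->(0,0)
  grid max=3 at (0,0)
Step 5: ant0:(3,3)->N->(2,3) | ant1:(0,0)->E->(0,1)
  grid max=2 at (0,0)

(2,3) (0,1)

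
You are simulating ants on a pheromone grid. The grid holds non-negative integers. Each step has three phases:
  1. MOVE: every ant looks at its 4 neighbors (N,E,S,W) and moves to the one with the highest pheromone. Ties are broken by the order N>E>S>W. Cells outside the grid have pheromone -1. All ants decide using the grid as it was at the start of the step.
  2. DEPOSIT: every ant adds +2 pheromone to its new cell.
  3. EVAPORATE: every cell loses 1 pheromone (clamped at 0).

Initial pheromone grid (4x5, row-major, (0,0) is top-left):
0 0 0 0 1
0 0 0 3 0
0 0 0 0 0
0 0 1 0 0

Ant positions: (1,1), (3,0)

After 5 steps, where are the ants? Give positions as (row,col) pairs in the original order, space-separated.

Step 1: ant0:(1,1)->N->(0,1) | ant1:(3,0)->N->(2,0)
  grid max=2 at (1,3)
Step 2: ant0:(0,1)->E->(0,2) | ant1:(2,0)->N->(1,0)
  grid max=1 at (0,2)
Step 3: ant0:(0,2)->E->(0,3) | ant1:(1,0)->N->(0,0)
  grid max=1 at (0,0)
Step 4: ant0:(0,3)->E->(0,4) | ant1:(0,0)->E->(0,1)
  grid max=1 at (0,1)
Step 5: ant0:(0,4)->S->(1,4) | ant1:(0,1)->E->(0,2)
  grid max=1 at (0,2)

(1,4) (0,2)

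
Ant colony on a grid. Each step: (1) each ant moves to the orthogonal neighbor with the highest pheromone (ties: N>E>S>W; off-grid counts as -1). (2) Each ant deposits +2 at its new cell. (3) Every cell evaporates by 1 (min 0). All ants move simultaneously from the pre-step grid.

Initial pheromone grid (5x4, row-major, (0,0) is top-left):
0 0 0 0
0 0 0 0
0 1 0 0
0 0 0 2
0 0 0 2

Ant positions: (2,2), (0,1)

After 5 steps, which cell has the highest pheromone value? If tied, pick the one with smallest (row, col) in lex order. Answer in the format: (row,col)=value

Answer: (2,1)=2

Derivation:
Step 1: ant0:(2,2)->W->(2,1) | ant1:(0,1)->E->(0,2)
  grid max=2 at (2,1)
Step 2: ant0:(2,1)->N->(1,1) | ant1:(0,2)->E->(0,3)
  grid max=1 at (0,3)
Step 3: ant0:(1,1)->S->(2,1) | ant1:(0,3)->S->(1,3)
  grid max=2 at (2,1)
Step 4: ant0:(2,1)->N->(1,1) | ant1:(1,3)->N->(0,3)
  grid max=1 at (0,3)
Step 5: ant0:(1,1)->S->(2,1) | ant1:(0,3)->S->(1,3)
  grid max=2 at (2,1)
Final grid:
  0 0 0 0
  0 0 0 1
  0 2 0 0
  0 0 0 0
  0 0 0 0
Max pheromone 2 at (2,1)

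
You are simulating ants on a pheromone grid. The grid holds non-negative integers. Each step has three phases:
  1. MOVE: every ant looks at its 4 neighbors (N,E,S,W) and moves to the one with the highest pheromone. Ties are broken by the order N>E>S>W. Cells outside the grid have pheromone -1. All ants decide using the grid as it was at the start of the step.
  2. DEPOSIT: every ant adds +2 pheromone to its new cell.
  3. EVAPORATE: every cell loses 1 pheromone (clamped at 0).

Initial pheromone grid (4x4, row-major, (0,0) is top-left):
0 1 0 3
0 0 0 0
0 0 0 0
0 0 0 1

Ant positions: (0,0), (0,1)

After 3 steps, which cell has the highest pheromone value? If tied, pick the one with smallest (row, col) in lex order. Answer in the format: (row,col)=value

Answer: (0,3)=4

Derivation:
Step 1: ant0:(0,0)->E->(0,1) | ant1:(0,1)->E->(0,2)
  grid max=2 at (0,1)
Step 2: ant0:(0,1)->E->(0,2) | ant1:(0,2)->E->(0,3)
  grid max=3 at (0,3)
Step 3: ant0:(0,2)->E->(0,3) | ant1:(0,3)->W->(0,2)
  grid max=4 at (0,3)
Final grid:
  0 0 3 4
  0 0 0 0
  0 0 0 0
  0 0 0 0
Max pheromone 4 at (0,3)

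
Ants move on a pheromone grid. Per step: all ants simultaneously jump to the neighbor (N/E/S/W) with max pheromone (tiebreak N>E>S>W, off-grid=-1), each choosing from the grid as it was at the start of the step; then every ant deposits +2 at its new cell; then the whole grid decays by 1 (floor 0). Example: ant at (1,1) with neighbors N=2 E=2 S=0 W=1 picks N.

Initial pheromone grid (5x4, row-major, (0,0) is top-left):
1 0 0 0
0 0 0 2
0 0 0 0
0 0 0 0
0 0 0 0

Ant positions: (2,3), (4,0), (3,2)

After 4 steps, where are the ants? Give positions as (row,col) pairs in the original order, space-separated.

Step 1: ant0:(2,3)->N->(1,3) | ant1:(4,0)->N->(3,0) | ant2:(3,2)->N->(2,2)
  grid max=3 at (1,3)
Step 2: ant0:(1,3)->N->(0,3) | ant1:(3,0)->N->(2,0) | ant2:(2,2)->N->(1,2)
  grid max=2 at (1,3)
Step 3: ant0:(0,3)->S->(1,3) | ant1:(2,0)->N->(1,0) | ant2:(1,2)->E->(1,3)
  grid max=5 at (1,3)
Step 4: ant0:(1,3)->N->(0,3) | ant1:(1,0)->N->(0,0) | ant2:(1,3)->N->(0,3)
  grid max=4 at (1,3)

(0,3) (0,0) (0,3)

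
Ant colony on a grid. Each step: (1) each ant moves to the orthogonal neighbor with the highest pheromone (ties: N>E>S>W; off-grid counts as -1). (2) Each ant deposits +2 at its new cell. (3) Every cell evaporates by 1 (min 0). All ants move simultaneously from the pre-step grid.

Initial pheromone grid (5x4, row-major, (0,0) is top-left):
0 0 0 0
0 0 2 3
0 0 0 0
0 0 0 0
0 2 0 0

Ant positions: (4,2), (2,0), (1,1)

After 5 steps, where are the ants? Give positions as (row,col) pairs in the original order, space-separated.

Step 1: ant0:(4,2)->W->(4,1) | ant1:(2,0)->N->(1,0) | ant2:(1,1)->E->(1,2)
  grid max=3 at (1,2)
Step 2: ant0:(4,1)->N->(3,1) | ant1:(1,0)->N->(0,0) | ant2:(1,2)->E->(1,3)
  grid max=3 at (1,3)
Step 3: ant0:(3,1)->S->(4,1) | ant1:(0,0)->E->(0,1) | ant2:(1,3)->W->(1,2)
  grid max=3 at (1,2)
Step 4: ant0:(4,1)->N->(3,1) | ant1:(0,1)->E->(0,2) | ant2:(1,2)->E->(1,3)
  grid max=3 at (1,3)
Step 5: ant0:(3,1)->S->(4,1) | ant1:(0,2)->S->(1,2) | ant2:(1,3)->W->(1,2)
  grid max=5 at (1,2)

(4,1) (1,2) (1,2)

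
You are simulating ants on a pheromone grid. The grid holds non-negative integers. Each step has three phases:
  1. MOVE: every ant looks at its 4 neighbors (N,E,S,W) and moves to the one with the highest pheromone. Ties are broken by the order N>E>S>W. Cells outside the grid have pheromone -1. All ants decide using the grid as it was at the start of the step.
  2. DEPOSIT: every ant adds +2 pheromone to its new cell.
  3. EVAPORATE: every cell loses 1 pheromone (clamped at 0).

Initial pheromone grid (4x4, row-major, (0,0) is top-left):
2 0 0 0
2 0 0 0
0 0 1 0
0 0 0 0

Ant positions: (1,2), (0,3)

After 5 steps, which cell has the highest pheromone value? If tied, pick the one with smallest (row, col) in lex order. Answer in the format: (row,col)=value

Step 1: ant0:(1,2)->S->(2,2) | ant1:(0,3)->S->(1,3)
  grid max=2 at (2,2)
Step 2: ant0:(2,2)->N->(1,2) | ant1:(1,3)->N->(0,3)
  grid max=1 at (0,3)
Step 3: ant0:(1,2)->S->(2,2) | ant1:(0,3)->S->(1,3)
  grid max=2 at (2,2)
Step 4: ant0:(2,2)->N->(1,2) | ant1:(1,3)->N->(0,3)
  grid max=1 at (0,3)
Step 5: ant0:(1,2)->S->(2,2) | ant1:(0,3)->S->(1,3)
  grid max=2 at (2,2)
Final grid:
  0 0 0 0
  0 0 0 1
  0 0 2 0
  0 0 0 0
Max pheromone 2 at (2,2)

Answer: (2,2)=2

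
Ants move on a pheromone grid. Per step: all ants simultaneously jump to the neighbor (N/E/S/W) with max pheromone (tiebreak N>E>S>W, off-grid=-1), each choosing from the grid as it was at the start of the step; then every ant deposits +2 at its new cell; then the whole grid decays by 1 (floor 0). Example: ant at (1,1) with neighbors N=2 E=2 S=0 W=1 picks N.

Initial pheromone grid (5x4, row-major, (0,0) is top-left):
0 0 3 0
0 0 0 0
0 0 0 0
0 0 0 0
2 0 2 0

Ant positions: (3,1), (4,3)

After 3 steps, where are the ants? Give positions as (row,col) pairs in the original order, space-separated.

Step 1: ant0:(3,1)->N->(2,1) | ant1:(4,3)->W->(4,2)
  grid max=3 at (4,2)
Step 2: ant0:(2,1)->N->(1,1) | ant1:(4,2)->N->(3,2)
  grid max=2 at (4,2)
Step 3: ant0:(1,1)->N->(0,1) | ant1:(3,2)->S->(4,2)
  grid max=3 at (4,2)

(0,1) (4,2)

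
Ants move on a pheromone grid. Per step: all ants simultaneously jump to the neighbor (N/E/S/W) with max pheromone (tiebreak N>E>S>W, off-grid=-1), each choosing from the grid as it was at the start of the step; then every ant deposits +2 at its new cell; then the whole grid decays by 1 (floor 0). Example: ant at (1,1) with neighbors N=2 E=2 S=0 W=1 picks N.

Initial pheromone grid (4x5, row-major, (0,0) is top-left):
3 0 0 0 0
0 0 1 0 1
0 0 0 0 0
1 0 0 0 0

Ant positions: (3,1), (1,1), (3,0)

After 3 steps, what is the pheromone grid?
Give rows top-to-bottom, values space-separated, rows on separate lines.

After step 1: ants at (3,0),(1,2),(2,0)
  2 0 0 0 0
  0 0 2 0 0
  1 0 0 0 0
  2 0 0 0 0
After step 2: ants at (2,0),(0,2),(3,0)
  1 0 1 0 0
  0 0 1 0 0
  2 0 0 0 0
  3 0 0 0 0
After step 3: ants at (3,0),(1,2),(2,0)
  0 0 0 0 0
  0 0 2 0 0
  3 0 0 0 0
  4 0 0 0 0

0 0 0 0 0
0 0 2 0 0
3 0 0 0 0
4 0 0 0 0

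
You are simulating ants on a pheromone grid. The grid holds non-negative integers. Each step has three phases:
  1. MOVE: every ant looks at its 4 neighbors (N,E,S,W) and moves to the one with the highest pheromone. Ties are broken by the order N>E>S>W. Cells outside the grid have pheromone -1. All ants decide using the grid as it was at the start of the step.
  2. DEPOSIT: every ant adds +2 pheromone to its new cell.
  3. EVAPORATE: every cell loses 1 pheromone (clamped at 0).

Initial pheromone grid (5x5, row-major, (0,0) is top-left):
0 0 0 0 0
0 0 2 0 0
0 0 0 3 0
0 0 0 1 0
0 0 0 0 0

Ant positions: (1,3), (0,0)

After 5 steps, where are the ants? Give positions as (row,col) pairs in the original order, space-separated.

Step 1: ant0:(1,3)->S->(2,3) | ant1:(0,0)->E->(0,1)
  grid max=4 at (2,3)
Step 2: ant0:(2,3)->N->(1,3) | ant1:(0,1)->E->(0,2)
  grid max=3 at (2,3)
Step 3: ant0:(1,3)->S->(2,3) | ant1:(0,2)->E->(0,3)
  grid max=4 at (2,3)
Step 4: ant0:(2,3)->N->(1,3) | ant1:(0,3)->E->(0,4)
  grid max=3 at (2,3)
Step 5: ant0:(1,3)->S->(2,3) | ant1:(0,4)->S->(1,4)
  grid max=4 at (2,3)

(2,3) (1,4)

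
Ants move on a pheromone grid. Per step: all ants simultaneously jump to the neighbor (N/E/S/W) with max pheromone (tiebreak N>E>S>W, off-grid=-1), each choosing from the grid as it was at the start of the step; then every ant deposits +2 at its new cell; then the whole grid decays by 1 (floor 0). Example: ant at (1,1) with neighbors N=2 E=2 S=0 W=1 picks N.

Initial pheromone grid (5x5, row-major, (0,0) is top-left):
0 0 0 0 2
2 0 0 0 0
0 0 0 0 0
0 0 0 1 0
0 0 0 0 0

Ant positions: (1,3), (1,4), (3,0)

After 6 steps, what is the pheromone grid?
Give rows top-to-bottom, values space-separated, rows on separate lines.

After step 1: ants at (0,3),(0,4),(2,0)
  0 0 0 1 3
  1 0 0 0 0
  1 0 0 0 0
  0 0 0 0 0
  0 0 0 0 0
After step 2: ants at (0,4),(0,3),(1,0)
  0 0 0 2 4
  2 0 0 0 0
  0 0 0 0 0
  0 0 0 0 0
  0 0 0 0 0
After step 3: ants at (0,3),(0,4),(0,0)
  1 0 0 3 5
  1 0 0 0 0
  0 0 0 0 0
  0 0 0 0 0
  0 0 0 0 0
After step 4: ants at (0,4),(0,3),(1,0)
  0 0 0 4 6
  2 0 0 0 0
  0 0 0 0 0
  0 0 0 0 0
  0 0 0 0 0
After step 5: ants at (0,3),(0,4),(0,0)
  1 0 0 5 7
  1 0 0 0 0
  0 0 0 0 0
  0 0 0 0 0
  0 0 0 0 0
After step 6: ants at (0,4),(0,3),(1,0)
  0 0 0 6 8
  2 0 0 0 0
  0 0 0 0 0
  0 0 0 0 0
  0 0 0 0 0

0 0 0 6 8
2 0 0 0 0
0 0 0 0 0
0 0 0 0 0
0 0 0 0 0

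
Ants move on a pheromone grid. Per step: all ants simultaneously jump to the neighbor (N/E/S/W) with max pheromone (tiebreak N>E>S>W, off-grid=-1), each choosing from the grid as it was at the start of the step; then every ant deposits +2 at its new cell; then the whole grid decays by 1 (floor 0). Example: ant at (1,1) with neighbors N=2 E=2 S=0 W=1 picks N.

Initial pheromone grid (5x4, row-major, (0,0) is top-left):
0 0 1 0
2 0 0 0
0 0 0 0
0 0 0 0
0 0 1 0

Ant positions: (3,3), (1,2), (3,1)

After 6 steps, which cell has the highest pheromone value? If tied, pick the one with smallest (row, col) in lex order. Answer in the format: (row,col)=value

Step 1: ant0:(3,3)->N->(2,3) | ant1:(1,2)->N->(0,2) | ant2:(3,1)->N->(2,1)
  grid max=2 at (0,2)
Step 2: ant0:(2,3)->N->(1,3) | ant1:(0,2)->E->(0,3) | ant2:(2,1)->N->(1,1)
  grid max=1 at (0,2)
Step 3: ant0:(1,3)->N->(0,3) | ant1:(0,3)->S->(1,3) | ant2:(1,1)->N->(0,1)
  grid max=2 at (0,3)
Step 4: ant0:(0,3)->S->(1,3) | ant1:(1,3)->N->(0,3) | ant2:(0,1)->E->(0,2)
  grid max=3 at (0,3)
Step 5: ant0:(1,3)->N->(0,3) | ant1:(0,3)->S->(1,3) | ant2:(0,2)->E->(0,3)
  grid max=6 at (0,3)
Step 6: ant0:(0,3)->S->(1,3) | ant1:(1,3)->N->(0,3) | ant2:(0,3)->S->(1,3)
  grid max=7 at (0,3)
Final grid:
  0 0 0 7
  0 0 0 7
  0 0 0 0
  0 0 0 0
  0 0 0 0
Max pheromone 7 at (0,3)

Answer: (0,3)=7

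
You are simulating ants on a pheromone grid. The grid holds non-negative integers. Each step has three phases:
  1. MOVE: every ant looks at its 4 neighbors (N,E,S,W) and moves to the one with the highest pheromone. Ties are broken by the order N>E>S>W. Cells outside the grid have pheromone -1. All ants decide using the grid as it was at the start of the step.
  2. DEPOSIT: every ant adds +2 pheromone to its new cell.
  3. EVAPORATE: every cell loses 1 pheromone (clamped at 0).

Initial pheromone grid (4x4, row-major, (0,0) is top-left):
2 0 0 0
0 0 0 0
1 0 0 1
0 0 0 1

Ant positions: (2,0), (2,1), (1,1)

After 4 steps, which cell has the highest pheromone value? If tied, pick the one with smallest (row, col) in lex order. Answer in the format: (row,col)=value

Answer: (2,0)=7

Derivation:
Step 1: ant0:(2,0)->N->(1,0) | ant1:(2,1)->W->(2,0) | ant2:(1,1)->N->(0,1)
  grid max=2 at (2,0)
Step 2: ant0:(1,0)->S->(2,0) | ant1:(2,0)->N->(1,0) | ant2:(0,1)->W->(0,0)
  grid max=3 at (2,0)
Step 3: ant0:(2,0)->N->(1,0) | ant1:(1,0)->S->(2,0) | ant2:(0,0)->S->(1,0)
  grid max=5 at (1,0)
Step 4: ant0:(1,0)->S->(2,0) | ant1:(2,0)->N->(1,0) | ant2:(1,0)->S->(2,0)
  grid max=7 at (2,0)
Final grid:
  0 0 0 0
  6 0 0 0
  7 0 0 0
  0 0 0 0
Max pheromone 7 at (2,0)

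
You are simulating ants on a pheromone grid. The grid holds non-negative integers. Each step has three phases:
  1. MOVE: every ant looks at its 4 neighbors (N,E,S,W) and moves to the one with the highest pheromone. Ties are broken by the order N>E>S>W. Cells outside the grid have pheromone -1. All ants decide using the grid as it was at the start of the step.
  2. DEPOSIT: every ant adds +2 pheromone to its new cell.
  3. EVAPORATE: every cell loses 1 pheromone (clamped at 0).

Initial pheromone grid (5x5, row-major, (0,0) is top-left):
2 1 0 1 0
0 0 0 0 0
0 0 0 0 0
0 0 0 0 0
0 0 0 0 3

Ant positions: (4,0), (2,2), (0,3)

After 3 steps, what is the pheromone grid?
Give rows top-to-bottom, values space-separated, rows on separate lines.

After step 1: ants at (3,0),(1,2),(0,4)
  1 0 0 0 1
  0 0 1 0 0
  0 0 0 0 0
  1 0 0 0 0
  0 0 0 0 2
After step 2: ants at (2,0),(0,2),(1,4)
  0 0 1 0 0
  0 0 0 0 1
  1 0 0 0 0
  0 0 0 0 0
  0 0 0 0 1
After step 3: ants at (1,0),(0,3),(0,4)
  0 0 0 1 1
  1 0 0 0 0
  0 0 0 0 0
  0 0 0 0 0
  0 0 0 0 0

0 0 0 1 1
1 0 0 0 0
0 0 0 0 0
0 0 0 0 0
0 0 0 0 0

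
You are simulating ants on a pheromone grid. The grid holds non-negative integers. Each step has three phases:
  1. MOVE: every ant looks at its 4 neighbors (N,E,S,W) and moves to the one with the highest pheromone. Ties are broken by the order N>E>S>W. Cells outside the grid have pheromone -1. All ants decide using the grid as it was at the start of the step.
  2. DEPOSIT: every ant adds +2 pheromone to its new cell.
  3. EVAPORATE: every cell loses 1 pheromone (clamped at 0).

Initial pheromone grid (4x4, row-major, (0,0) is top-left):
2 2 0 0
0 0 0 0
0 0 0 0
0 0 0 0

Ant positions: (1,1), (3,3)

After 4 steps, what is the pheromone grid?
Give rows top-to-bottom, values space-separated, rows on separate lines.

After step 1: ants at (0,1),(2,3)
  1 3 0 0
  0 0 0 0
  0 0 0 1
  0 0 0 0
After step 2: ants at (0,0),(1,3)
  2 2 0 0
  0 0 0 1
  0 0 0 0
  0 0 0 0
After step 3: ants at (0,1),(0,3)
  1 3 0 1
  0 0 0 0
  0 0 0 0
  0 0 0 0
After step 4: ants at (0,0),(1,3)
  2 2 0 0
  0 0 0 1
  0 0 0 0
  0 0 0 0

2 2 0 0
0 0 0 1
0 0 0 0
0 0 0 0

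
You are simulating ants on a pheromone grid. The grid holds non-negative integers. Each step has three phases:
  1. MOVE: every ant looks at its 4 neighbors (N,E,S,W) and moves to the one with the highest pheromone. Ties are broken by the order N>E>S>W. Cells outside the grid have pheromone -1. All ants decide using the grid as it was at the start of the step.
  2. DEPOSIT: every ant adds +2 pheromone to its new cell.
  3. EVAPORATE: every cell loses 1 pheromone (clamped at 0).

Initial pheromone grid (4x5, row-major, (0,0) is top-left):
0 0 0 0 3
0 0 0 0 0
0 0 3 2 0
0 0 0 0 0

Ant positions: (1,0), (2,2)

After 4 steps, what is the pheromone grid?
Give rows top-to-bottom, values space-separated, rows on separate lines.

After step 1: ants at (0,0),(2,3)
  1 0 0 0 2
  0 0 0 0 0
  0 0 2 3 0
  0 0 0 0 0
After step 2: ants at (0,1),(2,2)
  0 1 0 0 1
  0 0 0 0 0
  0 0 3 2 0
  0 0 0 0 0
After step 3: ants at (0,2),(2,3)
  0 0 1 0 0
  0 0 0 0 0
  0 0 2 3 0
  0 0 0 0 0
After step 4: ants at (0,3),(2,2)
  0 0 0 1 0
  0 0 0 0 0
  0 0 3 2 0
  0 0 0 0 0

0 0 0 1 0
0 0 0 0 0
0 0 3 2 0
0 0 0 0 0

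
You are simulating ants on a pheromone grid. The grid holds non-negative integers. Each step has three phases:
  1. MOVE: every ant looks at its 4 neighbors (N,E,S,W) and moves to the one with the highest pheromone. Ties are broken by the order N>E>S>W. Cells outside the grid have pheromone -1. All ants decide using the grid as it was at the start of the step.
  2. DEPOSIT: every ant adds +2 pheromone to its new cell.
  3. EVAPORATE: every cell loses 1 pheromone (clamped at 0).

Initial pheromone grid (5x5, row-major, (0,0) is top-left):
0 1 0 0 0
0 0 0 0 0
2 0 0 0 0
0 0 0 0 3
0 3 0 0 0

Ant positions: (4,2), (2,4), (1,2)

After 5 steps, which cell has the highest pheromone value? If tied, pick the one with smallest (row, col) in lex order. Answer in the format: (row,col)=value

Step 1: ant0:(4,2)->W->(4,1) | ant1:(2,4)->S->(3,4) | ant2:(1,2)->N->(0,2)
  grid max=4 at (3,4)
Step 2: ant0:(4,1)->N->(3,1) | ant1:(3,4)->N->(2,4) | ant2:(0,2)->E->(0,3)
  grid max=3 at (3,4)
Step 3: ant0:(3,1)->S->(4,1) | ant1:(2,4)->S->(3,4) | ant2:(0,3)->E->(0,4)
  grid max=4 at (3,4)
Step 4: ant0:(4,1)->N->(3,1) | ant1:(3,4)->N->(2,4) | ant2:(0,4)->S->(1,4)
  grid max=3 at (3,4)
Step 5: ant0:(3,1)->S->(4,1) | ant1:(2,4)->S->(3,4) | ant2:(1,4)->S->(2,4)
  grid max=4 at (3,4)
Final grid:
  0 0 0 0 0
  0 0 0 0 0
  0 0 0 0 2
  0 0 0 0 4
  0 4 0 0 0
Max pheromone 4 at (3,4)

Answer: (3,4)=4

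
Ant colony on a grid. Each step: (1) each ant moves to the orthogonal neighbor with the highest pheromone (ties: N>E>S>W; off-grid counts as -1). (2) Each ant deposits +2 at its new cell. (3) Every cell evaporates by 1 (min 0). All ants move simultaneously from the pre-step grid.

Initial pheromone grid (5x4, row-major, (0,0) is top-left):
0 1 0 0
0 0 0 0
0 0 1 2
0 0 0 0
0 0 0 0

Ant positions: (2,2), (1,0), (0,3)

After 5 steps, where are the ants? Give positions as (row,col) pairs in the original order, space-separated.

Step 1: ant0:(2,2)->E->(2,3) | ant1:(1,0)->N->(0,0) | ant2:(0,3)->S->(1,3)
  grid max=3 at (2,3)
Step 2: ant0:(2,3)->N->(1,3) | ant1:(0,0)->E->(0,1) | ant2:(1,3)->S->(2,3)
  grid max=4 at (2,3)
Step 3: ant0:(1,3)->S->(2,3) | ant1:(0,1)->E->(0,2) | ant2:(2,3)->N->(1,3)
  grid max=5 at (2,3)
Step 4: ant0:(2,3)->N->(1,3) | ant1:(0,2)->E->(0,3) | ant2:(1,3)->S->(2,3)
  grid max=6 at (2,3)
Step 5: ant0:(1,3)->S->(2,3) | ant1:(0,3)->S->(1,3) | ant2:(2,3)->N->(1,3)
  grid max=7 at (1,3)

(2,3) (1,3) (1,3)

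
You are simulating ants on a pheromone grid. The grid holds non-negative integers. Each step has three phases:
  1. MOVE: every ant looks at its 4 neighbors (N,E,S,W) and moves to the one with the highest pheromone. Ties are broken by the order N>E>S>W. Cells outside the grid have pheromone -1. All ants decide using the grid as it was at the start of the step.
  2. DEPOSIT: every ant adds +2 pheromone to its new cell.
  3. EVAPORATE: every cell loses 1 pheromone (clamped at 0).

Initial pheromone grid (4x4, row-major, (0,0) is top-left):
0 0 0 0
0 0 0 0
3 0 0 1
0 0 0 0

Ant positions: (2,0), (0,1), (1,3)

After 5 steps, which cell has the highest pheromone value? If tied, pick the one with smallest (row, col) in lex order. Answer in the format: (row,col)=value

Step 1: ant0:(2,0)->N->(1,0) | ant1:(0,1)->E->(0,2) | ant2:(1,3)->S->(2,3)
  grid max=2 at (2,0)
Step 2: ant0:(1,0)->S->(2,0) | ant1:(0,2)->E->(0,3) | ant2:(2,3)->N->(1,3)
  grid max=3 at (2,0)
Step 3: ant0:(2,0)->N->(1,0) | ant1:(0,3)->S->(1,3) | ant2:(1,3)->N->(0,3)
  grid max=2 at (0,3)
Step 4: ant0:(1,0)->S->(2,0) | ant1:(1,3)->N->(0,3) | ant2:(0,3)->S->(1,3)
  grid max=3 at (0,3)
Step 5: ant0:(2,0)->N->(1,0) | ant1:(0,3)->S->(1,3) | ant2:(1,3)->N->(0,3)
  grid max=4 at (0,3)
Final grid:
  0 0 0 4
  1 0 0 4
  2 0 0 0
  0 0 0 0
Max pheromone 4 at (0,3)

Answer: (0,3)=4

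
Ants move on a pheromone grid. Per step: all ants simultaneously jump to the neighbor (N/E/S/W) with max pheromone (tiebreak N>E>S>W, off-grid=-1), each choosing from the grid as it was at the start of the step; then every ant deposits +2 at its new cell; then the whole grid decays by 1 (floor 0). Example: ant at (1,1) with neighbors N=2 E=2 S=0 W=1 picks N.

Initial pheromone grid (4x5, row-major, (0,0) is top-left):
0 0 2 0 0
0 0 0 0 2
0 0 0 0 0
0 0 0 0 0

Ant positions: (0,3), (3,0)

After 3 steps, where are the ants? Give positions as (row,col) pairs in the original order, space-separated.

Step 1: ant0:(0,3)->W->(0,2) | ant1:(3,0)->N->(2,0)
  grid max=3 at (0,2)
Step 2: ant0:(0,2)->E->(0,3) | ant1:(2,0)->N->(1,0)
  grid max=2 at (0,2)
Step 3: ant0:(0,3)->W->(0,2) | ant1:(1,0)->N->(0,0)
  grid max=3 at (0,2)

(0,2) (0,0)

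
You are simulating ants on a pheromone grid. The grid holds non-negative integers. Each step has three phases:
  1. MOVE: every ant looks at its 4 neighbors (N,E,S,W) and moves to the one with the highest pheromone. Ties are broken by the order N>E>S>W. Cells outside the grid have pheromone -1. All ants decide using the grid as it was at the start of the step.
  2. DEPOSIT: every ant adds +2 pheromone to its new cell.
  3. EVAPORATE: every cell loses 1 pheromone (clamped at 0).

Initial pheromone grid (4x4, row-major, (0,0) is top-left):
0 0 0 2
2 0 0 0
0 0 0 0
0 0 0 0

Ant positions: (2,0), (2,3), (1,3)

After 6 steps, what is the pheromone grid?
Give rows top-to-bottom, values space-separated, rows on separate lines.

After step 1: ants at (1,0),(1,3),(0,3)
  0 0 0 3
  3 0 0 1
  0 0 0 0
  0 0 0 0
After step 2: ants at (0,0),(0,3),(1,3)
  1 0 0 4
  2 0 0 2
  0 0 0 0
  0 0 0 0
After step 3: ants at (1,0),(1,3),(0,3)
  0 0 0 5
  3 0 0 3
  0 0 0 0
  0 0 0 0
After step 4: ants at (0,0),(0,3),(1,3)
  1 0 0 6
  2 0 0 4
  0 0 0 0
  0 0 0 0
After step 5: ants at (1,0),(1,3),(0,3)
  0 0 0 7
  3 0 0 5
  0 0 0 0
  0 0 0 0
After step 6: ants at (0,0),(0,3),(1,3)
  1 0 0 8
  2 0 0 6
  0 0 0 0
  0 0 0 0

1 0 0 8
2 0 0 6
0 0 0 0
0 0 0 0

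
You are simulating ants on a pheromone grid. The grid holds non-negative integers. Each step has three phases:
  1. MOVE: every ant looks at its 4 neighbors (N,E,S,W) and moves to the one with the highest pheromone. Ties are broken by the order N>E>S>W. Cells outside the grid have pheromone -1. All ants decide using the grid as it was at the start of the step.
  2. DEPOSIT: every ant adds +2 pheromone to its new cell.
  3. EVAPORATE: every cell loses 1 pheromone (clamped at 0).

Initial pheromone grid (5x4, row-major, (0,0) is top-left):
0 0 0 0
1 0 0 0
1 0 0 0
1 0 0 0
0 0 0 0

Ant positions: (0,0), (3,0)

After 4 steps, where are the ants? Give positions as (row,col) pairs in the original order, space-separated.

Step 1: ant0:(0,0)->S->(1,0) | ant1:(3,0)->N->(2,0)
  grid max=2 at (1,0)
Step 2: ant0:(1,0)->S->(2,0) | ant1:(2,0)->N->(1,0)
  grid max=3 at (1,0)
Step 3: ant0:(2,0)->N->(1,0) | ant1:(1,0)->S->(2,0)
  grid max=4 at (1,0)
Step 4: ant0:(1,0)->S->(2,0) | ant1:(2,0)->N->(1,0)
  grid max=5 at (1,0)

(2,0) (1,0)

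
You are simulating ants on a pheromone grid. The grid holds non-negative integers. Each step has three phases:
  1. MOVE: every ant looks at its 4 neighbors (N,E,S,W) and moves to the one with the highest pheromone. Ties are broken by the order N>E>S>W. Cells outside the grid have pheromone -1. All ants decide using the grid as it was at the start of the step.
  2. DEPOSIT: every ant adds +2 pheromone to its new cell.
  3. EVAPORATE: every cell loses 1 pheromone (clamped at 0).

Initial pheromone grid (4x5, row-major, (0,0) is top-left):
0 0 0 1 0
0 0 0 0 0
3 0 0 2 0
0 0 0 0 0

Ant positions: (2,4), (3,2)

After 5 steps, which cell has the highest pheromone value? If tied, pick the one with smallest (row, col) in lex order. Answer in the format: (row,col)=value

Answer: (2,3)=7

Derivation:
Step 1: ant0:(2,4)->W->(2,3) | ant1:(3,2)->N->(2,2)
  grid max=3 at (2,3)
Step 2: ant0:(2,3)->W->(2,2) | ant1:(2,2)->E->(2,3)
  grid max=4 at (2,3)
Step 3: ant0:(2,2)->E->(2,3) | ant1:(2,3)->W->(2,2)
  grid max=5 at (2,3)
Step 4: ant0:(2,3)->W->(2,2) | ant1:(2,2)->E->(2,3)
  grid max=6 at (2,3)
Step 5: ant0:(2,2)->E->(2,3) | ant1:(2,3)->W->(2,2)
  grid max=7 at (2,3)
Final grid:
  0 0 0 0 0
  0 0 0 0 0
  0 0 5 7 0
  0 0 0 0 0
Max pheromone 7 at (2,3)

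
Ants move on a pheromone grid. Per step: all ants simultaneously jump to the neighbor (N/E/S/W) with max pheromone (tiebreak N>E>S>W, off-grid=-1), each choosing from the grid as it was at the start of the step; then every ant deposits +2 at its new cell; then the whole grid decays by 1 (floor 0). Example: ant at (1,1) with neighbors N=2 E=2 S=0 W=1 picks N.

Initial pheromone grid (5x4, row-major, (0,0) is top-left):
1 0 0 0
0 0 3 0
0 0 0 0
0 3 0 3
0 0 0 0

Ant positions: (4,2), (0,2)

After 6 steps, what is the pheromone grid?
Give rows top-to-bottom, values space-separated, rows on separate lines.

After step 1: ants at (3,2),(1,2)
  0 0 0 0
  0 0 4 0
  0 0 0 0
  0 2 1 2
  0 0 0 0
After step 2: ants at (3,3),(0,2)
  0 0 1 0
  0 0 3 0
  0 0 0 0
  0 1 0 3
  0 0 0 0
After step 3: ants at (2,3),(1,2)
  0 0 0 0
  0 0 4 0
  0 0 0 1
  0 0 0 2
  0 0 0 0
After step 4: ants at (3,3),(0,2)
  0 0 1 0
  0 0 3 0
  0 0 0 0
  0 0 0 3
  0 0 0 0
After step 5: ants at (2,3),(1,2)
  0 0 0 0
  0 0 4 0
  0 0 0 1
  0 0 0 2
  0 0 0 0
After step 6: ants at (3,3),(0,2)
  0 0 1 0
  0 0 3 0
  0 0 0 0
  0 0 0 3
  0 0 0 0

0 0 1 0
0 0 3 0
0 0 0 0
0 0 0 3
0 0 0 0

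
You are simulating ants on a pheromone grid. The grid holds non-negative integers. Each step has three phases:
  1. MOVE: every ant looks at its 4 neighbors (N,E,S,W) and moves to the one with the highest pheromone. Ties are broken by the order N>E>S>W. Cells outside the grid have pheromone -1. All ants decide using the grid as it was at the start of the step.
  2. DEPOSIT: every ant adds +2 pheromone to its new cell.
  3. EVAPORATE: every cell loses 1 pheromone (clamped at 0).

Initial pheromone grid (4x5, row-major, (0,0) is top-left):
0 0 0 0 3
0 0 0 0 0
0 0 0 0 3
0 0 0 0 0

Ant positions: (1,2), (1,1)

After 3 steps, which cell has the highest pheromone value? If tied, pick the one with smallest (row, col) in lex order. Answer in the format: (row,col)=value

Step 1: ant0:(1,2)->N->(0,2) | ant1:(1,1)->N->(0,1)
  grid max=2 at (0,4)
Step 2: ant0:(0,2)->W->(0,1) | ant1:(0,1)->E->(0,2)
  grid max=2 at (0,1)
Step 3: ant0:(0,1)->E->(0,2) | ant1:(0,2)->W->(0,1)
  grid max=3 at (0,1)
Final grid:
  0 3 3 0 0
  0 0 0 0 0
  0 0 0 0 0
  0 0 0 0 0
Max pheromone 3 at (0,1)

Answer: (0,1)=3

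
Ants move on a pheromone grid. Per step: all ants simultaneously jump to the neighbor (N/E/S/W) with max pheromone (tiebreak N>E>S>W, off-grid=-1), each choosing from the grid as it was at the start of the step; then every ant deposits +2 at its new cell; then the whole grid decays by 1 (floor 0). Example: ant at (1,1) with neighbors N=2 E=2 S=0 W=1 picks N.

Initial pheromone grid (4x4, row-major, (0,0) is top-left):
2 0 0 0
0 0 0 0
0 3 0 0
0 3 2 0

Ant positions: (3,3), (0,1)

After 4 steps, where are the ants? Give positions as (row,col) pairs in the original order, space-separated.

Step 1: ant0:(3,3)->W->(3,2) | ant1:(0,1)->W->(0,0)
  grid max=3 at (0,0)
Step 2: ant0:(3,2)->W->(3,1) | ant1:(0,0)->E->(0,1)
  grid max=3 at (3,1)
Step 3: ant0:(3,1)->E->(3,2) | ant1:(0,1)->W->(0,0)
  grid max=3 at (0,0)
Step 4: ant0:(3,2)->W->(3,1) | ant1:(0,0)->E->(0,1)
  grid max=3 at (3,1)

(3,1) (0,1)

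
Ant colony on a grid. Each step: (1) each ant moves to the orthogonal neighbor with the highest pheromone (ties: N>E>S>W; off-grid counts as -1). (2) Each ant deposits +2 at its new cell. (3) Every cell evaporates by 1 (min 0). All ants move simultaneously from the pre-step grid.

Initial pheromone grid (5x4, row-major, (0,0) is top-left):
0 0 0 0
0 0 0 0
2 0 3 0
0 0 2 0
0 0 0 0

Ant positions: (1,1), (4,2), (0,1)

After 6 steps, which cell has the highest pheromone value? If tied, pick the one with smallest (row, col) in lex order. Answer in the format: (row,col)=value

Step 1: ant0:(1,1)->N->(0,1) | ant1:(4,2)->N->(3,2) | ant2:(0,1)->E->(0,2)
  grid max=3 at (3,2)
Step 2: ant0:(0,1)->E->(0,2) | ant1:(3,2)->N->(2,2) | ant2:(0,2)->W->(0,1)
  grid max=3 at (2,2)
Step 3: ant0:(0,2)->W->(0,1) | ant1:(2,2)->S->(3,2) | ant2:(0,1)->E->(0,2)
  grid max=3 at (0,1)
Step 4: ant0:(0,1)->E->(0,2) | ant1:(3,2)->N->(2,2) | ant2:(0,2)->W->(0,1)
  grid max=4 at (0,1)
Step 5: ant0:(0,2)->W->(0,1) | ant1:(2,2)->S->(3,2) | ant2:(0,1)->E->(0,2)
  grid max=5 at (0,1)
Step 6: ant0:(0,1)->E->(0,2) | ant1:(3,2)->N->(2,2) | ant2:(0,2)->W->(0,1)
  grid max=6 at (0,1)
Final grid:
  0 6 6 0
  0 0 0 0
  0 0 3 0
  0 0 2 0
  0 0 0 0
Max pheromone 6 at (0,1)

Answer: (0,1)=6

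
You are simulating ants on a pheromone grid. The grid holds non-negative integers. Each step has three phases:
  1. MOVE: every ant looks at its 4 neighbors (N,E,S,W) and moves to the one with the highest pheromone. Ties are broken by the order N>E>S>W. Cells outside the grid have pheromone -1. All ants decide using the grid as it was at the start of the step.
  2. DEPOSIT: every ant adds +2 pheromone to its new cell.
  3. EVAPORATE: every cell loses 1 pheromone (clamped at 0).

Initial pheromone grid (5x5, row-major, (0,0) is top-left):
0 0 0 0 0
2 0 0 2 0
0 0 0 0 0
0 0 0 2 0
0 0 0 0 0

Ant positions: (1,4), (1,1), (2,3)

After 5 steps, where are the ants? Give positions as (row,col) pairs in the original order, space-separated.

Step 1: ant0:(1,4)->W->(1,3) | ant1:(1,1)->W->(1,0) | ant2:(2,3)->N->(1,3)
  grid max=5 at (1,3)
Step 2: ant0:(1,3)->N->(0,3) | ant1:(1,0)->N->(0,0) | ant2:(1,3)->N->(0,3)
  grid max=4 at (1,3)
Step 3: ant0:(0,3)->S->(1,3) | ant1:(0,0)->S->(1,0) | ant2:(0,3)->S->(1,3)
  grid max=7 at (1,3)
Step 4: ant0:(1,3)->N->(0,3) | ant1:(1,0)->N->(0,0) | ant2:(1,3)->N->(0,3)
  grid max=6 at (1,3)
Step 5: ant0:(0,3)->S->(1,3) | ant1:(0,0)->S->(1,0) | ant2:(0,3)->S->(1,3)
  grid max=9 at (1,3)

(1,3) (1,0) (1,3)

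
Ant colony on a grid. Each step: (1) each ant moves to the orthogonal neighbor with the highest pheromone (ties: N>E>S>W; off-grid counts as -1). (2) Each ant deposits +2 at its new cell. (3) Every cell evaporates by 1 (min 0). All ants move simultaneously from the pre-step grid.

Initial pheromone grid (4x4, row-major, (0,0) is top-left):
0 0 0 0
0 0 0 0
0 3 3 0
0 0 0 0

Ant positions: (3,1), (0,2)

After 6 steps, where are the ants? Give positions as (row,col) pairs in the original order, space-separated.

Step 1: ant0:(3,1)->N->(2,1) | ant1:(0,2)->E->(0,3)
  grid max=4 at (2,1)
Step 2: ant0:(2,1)->E->(2,2) | ant1:(0,3)->S->(1,3)
  grid max=3 at (2,1)
Step 3: ant0:(2,2)->W->(2,1) | ant1:(1,3)->N->(0,3)
  grid max=4 at (2,1)
Step 4: ant0:(2,1)->E->(2,2) | ant1:(0,3)->S->(1,3)
  grid max=3 at (2,1)
Step 5: ant0:(2,2)->W->(2,1) | ant1:(1,3)->N->(0,3)
  grid max=4 at (2,1)
Step 6: ant0:(2,1)->E->(2,2) | ant1:(0,3)->S->(1,3)
  grid max=3 at (2,1)

(2,2) (1,3)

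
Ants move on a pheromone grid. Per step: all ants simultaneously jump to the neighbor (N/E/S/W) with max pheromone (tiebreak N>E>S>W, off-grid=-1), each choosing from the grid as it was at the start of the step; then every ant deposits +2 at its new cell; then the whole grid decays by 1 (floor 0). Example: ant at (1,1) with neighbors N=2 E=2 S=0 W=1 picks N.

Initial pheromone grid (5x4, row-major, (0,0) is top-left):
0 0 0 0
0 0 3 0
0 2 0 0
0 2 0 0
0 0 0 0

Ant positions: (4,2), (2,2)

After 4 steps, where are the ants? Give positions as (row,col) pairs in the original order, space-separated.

Step 1: ant0:(4,2)->N->(3,2) | ant1:(2,2)->N->(1,2)
  grid max=4 at (1,2)
Step 2: ant0:(3,2)->W->(3,1) | ant1:(1,2)->N->(0,2)
  grid max=3 at (1,2)
Step 3: ant0:(3,1)->N->(2,1) | ant1:(0,2)->S->(1,2)
  grid max=4 at (1,2)
Step 4: ant0:(2,1)->S->(3,1) | ant1:(1,2)->N->(0,2)
  grid max=3 at (1,2)

(3,1) (0,2)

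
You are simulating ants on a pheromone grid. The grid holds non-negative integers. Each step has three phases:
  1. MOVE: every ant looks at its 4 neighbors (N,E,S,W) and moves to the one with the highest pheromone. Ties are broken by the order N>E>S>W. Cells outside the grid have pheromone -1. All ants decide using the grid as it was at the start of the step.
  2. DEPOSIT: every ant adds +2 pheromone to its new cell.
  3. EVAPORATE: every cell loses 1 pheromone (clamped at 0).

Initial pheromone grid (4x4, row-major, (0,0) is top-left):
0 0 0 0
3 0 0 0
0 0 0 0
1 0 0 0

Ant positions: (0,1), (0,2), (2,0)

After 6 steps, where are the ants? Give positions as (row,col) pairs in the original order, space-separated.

Step 1: ant0:(0,1)->E->(0,2) | ant1:(0,2)->E->(0,3) | ant2:(2,0)->N->(1,0)
  grid max=4 at (1,0)
Step 2: ant0:(0,2)->E->(0,3) | ant1:(0,3)->W->(0,2) | ant2:(1,0)->N->(0,0)
  grid max=3 at (1,0)
Step 3: ant0:(0,3)->W->(0,2) | ant1:(0,2)->E->(0,3) | ant2:(0,0)->S->(1,0)
  grid max=4 at (1,0)
Step 4: ant0:(0,2)->E->(0,3) | ant1:(0,3)->W->(0,2) | ant2:(1,0)->N->(0,0)
  grid max=4 at (0,2)
Step 5: ant0:(0,3)->W->(0,2) | ant1:(0,2)->E->(0,3) | ant2:(0,0)->S->(1,0)
  grid max=5 at (0,2)
Step 6: ant0:(0,2)->E->(0,3) | ant1:(0,3)->W->(0,2) | ant2:(1,0)->N->(0,0)
  grid max=6 at (0,2)

(0,3) (0,2) (0,0)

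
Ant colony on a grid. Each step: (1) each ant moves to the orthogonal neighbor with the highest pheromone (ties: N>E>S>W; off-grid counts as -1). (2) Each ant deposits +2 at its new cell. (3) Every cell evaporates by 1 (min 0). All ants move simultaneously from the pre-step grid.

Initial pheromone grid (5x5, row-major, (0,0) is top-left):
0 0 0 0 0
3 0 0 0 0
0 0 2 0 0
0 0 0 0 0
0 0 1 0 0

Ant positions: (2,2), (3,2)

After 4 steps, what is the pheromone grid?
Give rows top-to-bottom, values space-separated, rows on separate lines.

After step 1: ants at (1,2),(2,2)
  0 0 0 0 0
  2 0 1 0 0
  0 0 3 0 0
  0 0 0 0 0
  0 0 0 0 0
After step 2: ants at (2,2),(1,2)
  0 0 0 0 0
  1 0 2 0 0
  0 0 4 0 0
  0 0 0 0 0
  0 0 0 0 0
After step 3: ants at (1,2),(2,2)
  0 0 0 0 0
  0 0 3 0 0
  0 0 5 0 0
  0 0 0 0 0
  0 0 0 0 0
After step 4: ants at (2,2),(1,2)
  0 0 0 0 0
  0 0 4 0 0
  0 0 6 0 0
  0 0 0 0 0
  0 0 0 0 0

0 0 0 0 0
0 0 4 0 0
0 0 6 0 0
0 0 0 0 0
0 0 0 0 0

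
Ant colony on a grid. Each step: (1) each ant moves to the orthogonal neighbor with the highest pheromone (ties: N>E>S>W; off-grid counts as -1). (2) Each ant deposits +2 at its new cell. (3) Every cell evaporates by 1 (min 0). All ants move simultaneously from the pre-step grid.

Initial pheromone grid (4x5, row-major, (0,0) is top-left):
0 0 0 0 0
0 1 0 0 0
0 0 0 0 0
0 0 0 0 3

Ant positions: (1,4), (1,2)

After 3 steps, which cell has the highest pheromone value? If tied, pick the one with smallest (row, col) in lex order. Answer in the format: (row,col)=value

Answer: (1,1)=2

Derivation:
Step 1: ant0:(1,4)->N->(0,4) | ant1:(1,2)->W->(1,1)
  grid max=2 at (1,1)
Step 2: ant0:(0,4)->S->(1,4) | ant1:(1,1)->N->(0,1)
  grid max=1 at (0,1)
Step 3: ant0:(1,4)->N->(0,4) | ant1:(0,1)->S->(1,1)
  grid max=2 at (1,1)
Final grid:
  0 0 0 0 1
  0 2 0 0 0
  0 0 0 0 0
  0 0 0 0 0
Max pheromone 2 at (1,1)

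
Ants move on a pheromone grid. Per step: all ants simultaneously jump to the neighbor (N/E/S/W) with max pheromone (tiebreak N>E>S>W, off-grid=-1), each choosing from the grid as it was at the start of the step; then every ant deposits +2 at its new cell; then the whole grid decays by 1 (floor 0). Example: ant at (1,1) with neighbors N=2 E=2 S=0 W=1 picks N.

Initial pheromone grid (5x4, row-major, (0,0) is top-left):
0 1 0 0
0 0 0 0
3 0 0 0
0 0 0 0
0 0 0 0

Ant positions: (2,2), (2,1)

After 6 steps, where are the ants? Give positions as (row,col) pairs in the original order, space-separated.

Step 1: ant0:(2,2)->N->(1,2) | ant1:(2,1)->W->(2,0)
  grid max=4 at (2,0)
Step 2: ant0:(1,2)->N->(0,2) | ant1:(2,0)->N->(1,0)
  grid max=3 at (2,0)
Step 3: ant0:(0,2)->E->(0,3) | ant1:(1,0)->S->(2,0)
  grid max=4 at (2,0)
Step 4: ant0:(0,3)->S->(1,3) | ant1:(2,0)->N->(1,0)
  grid max=3 at (2,0)
Step 5: ant0:(1,3)->N->(0,3) | ant1:(1,0)->S->(2,0)
  grid max=4 at (2,0)
Step 6: ant0:(0,3)->S->(1,3) | ant1:(2,0)->N->(1,0)
  grid max=3 at (2,0)

(1,3) (1,0)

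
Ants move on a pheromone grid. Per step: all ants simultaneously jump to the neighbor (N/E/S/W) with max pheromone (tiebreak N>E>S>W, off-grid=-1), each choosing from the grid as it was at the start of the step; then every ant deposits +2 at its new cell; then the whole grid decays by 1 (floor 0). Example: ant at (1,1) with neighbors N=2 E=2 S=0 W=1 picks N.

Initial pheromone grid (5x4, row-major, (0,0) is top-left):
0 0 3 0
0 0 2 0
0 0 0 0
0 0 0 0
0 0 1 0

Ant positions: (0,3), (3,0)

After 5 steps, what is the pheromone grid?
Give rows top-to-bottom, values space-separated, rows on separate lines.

After step 1: ants at (0,2),(2,0)
  0 0 4 0
  0 0 1 0
  1 0 0 0
  0 0 0 0
  0 0 0 0
After step 2: ants at (1,2),(1,0)
  0 0 3 0
  1 0 2 0
  0 0 0 0
  0 0 0 0
  0 0 0 0
After step 3: ants at (0,2),(0,0)
  1 0 4 0
  0 0 1 0
  0 0 0 0
  0 0 0 0
  0 0 0 0
After step 4: ants at (1,2),(0,1)
  0 1 3 0
  0 0 2 0
  0 0 0 0
  0 0 0 0
  0 0 0 0
After step 5: ants at (0,2),(0,2)
  0 0 6 0
  0 0 1 0
  0 0 0 0
  0 0 0 0
  0 0 0 0

0 0 6 0
0 0 1 0
0 0 0 0
0 0 0 0
0 0 0 0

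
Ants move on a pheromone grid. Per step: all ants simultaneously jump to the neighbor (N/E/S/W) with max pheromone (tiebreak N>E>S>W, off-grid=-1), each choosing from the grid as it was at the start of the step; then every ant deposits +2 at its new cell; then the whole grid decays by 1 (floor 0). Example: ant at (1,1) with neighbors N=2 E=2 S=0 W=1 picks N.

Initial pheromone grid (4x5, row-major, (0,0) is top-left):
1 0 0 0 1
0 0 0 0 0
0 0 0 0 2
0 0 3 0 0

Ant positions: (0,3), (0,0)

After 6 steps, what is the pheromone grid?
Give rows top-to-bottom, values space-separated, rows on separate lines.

After step 1: ants at (0,4),(0,1)
  0 1 0 0 2
  0 0 0 0 0
  0 0 0 0 1
  0 0 2 0 0
After step 2: ants at (1,4),(0,2)
  0 0 1 0 1
  0 0 0 0 1
  0 0 0 0 0
  0 0 1 0 0
After step 3: ants at (0,4),(0,3)
  0 0 0 1 2
  0 0 0 0 0
  0 0 0 0 0
  0 0 0 0 0
After step 4: ants at (0,3),(0,4)
  0 0 0 2 3
  0 0 0 0 0
  0 0 0 0 0
  0 0 0 0 0
After step 5: ants at (0,4),(0,3)
  0 0 0 3 4
  0 0 0 0 0
  0 0 0 0 0
  0 0 0 0 0
After step 6: ants at (0,3),(0,4)
  0 0 0 4 5
  0 0 0 0 0
  0 0 0 0 0
  0 0 0 0 0

0 0 0 4 5
0 0 0 0 0
0 0 0 0 0
0 0 0 0 0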